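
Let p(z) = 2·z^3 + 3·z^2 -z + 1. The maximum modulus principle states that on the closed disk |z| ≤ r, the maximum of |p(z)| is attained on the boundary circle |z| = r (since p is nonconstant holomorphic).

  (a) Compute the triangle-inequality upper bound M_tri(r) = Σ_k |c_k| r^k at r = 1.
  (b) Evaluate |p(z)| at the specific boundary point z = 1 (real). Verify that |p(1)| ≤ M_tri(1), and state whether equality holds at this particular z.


Coefficients: c_0 = 1, c_1 = -1, c_2 = 3, c_3 = 2. Radius r = 1.
Part (a). Triangle bound: M_tri(r) = Σ_k |c_k| r^k
  = |1|·1^0 + |-1|·1^1 + |3|·1^2 + |2|·1^3
  = 1 + 1 + 3 + 2 = 7.
This bounds M(r) := max_{|z|=r} |p(z)| from above; equality holds iff all terms c_k z^k can be made to align in phase at a single z on |z|=r.
Part (b). At z = 1 (real, on the circle |z| = r):
  p(1) = (1)·1^0 + (-1)·1^1 + (3)·1^2 + (2)·1^3 = 5.
  |p(1)| = 5.
Check: |p(1)| = 5 ≤ 7 = M_tri(1). ✓ Equality does not hold at z = 1 (the coefficients have mixed signs, so the terms do not all align in phase there).

M_tri(1) = 7; |p(1)| = 5; equality at z=1: no.


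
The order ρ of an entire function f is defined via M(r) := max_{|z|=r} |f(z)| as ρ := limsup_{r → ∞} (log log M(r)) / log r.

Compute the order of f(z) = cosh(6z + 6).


cosh(w) is a linear combination of e^{iw} and e^{−iw} (or e^w, e^{−w} in the hyperbolic case), so |cosh(w)| ≤ e^{|w|}. With w = 6z + 6, |w| ≤ 6|z| + 6 = 6r + 6 on |z| = r, giving M(r) ≤ e^{6r + 6}, so ρ ≤ 1. On a suitable ray (z = it for sin/cos; z = t for sinh/cosh, t real → ∞), |cosh(6z + 6)| grows like e^{6|t|}/2, so ρ ≥ 1. Hence ρ = 1.
Therefore ρ = 1.

Order ρ = 1.


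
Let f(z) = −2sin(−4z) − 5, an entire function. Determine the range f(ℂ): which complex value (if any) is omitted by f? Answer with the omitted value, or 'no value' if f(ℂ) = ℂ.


Little Picard bounds the complement of f(ℂ) to at most one point.
sin is entire and surjective onto ℂ: for every w ∈ ℂ, sin(ζ) = w has a solution ζ ∈ ℂ (e.g., via the complex inverse arcsin). With ζ = −4z this gives z = ζ/(-4). Then -2·sin(−4z) takes every value in -2·ℂ = ℂ, and adding -5 is a bijection of ℂ. So f is surjective and omits no value. (Note: only on the real line is sin bounded by [−1, 1].)

Omitted value: no value.


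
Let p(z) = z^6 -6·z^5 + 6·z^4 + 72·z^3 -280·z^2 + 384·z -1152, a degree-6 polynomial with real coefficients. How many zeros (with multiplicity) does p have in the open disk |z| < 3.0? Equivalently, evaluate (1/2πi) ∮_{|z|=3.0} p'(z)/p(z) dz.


The zeros of p are: 4, (0 + 2i), (0 - 2i), (3 + 3i), (3 - 3i), -4.
Their magnitudes are: 4, 2, 2, 4.243, 4.243, 4.
Zeros with |z| < R = 3.0: (0 + 2i), (0 - 2i).
Count = 2.
By the argument principle, (1/2πi) ∮_{|z|=R} p'(z)/p(z) dz equals exactly this count.

Number of zeros inside |z| < 3.0: 2.


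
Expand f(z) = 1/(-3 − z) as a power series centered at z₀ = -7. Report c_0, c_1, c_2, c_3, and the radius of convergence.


Let w = z − z₀, so z = z₀ + w.
Then -3 − z = -3 − (z₀ + w) = (-3 − z₀) − w = 4 − w.
f(z) = 1/(4 − w) = (1/(4)) · 1/(1 − w/(4)) = Σ_{n≥0} w^n / (4)^(n+1).
So c_n = 1/(4)^(n+1):
  c_0 = 1/(4)^1 = 1/4.
  c_1 = 1/(4)^2 = 1/16.
  c_2 = 1/(4)^3 = 1/64.
  c_3 = 1/(4)^4 = 1/256.
The series is valid for |w/d| < 1, i.e. |z − z₀| < |d|.
Radius of convergence: R = |-3 − z₀| = |4| = 4 (distance from z₀ to the singularity z = -3).

c_0 = 1/4, c_1 = 1/16, c_2 = 1/64, c_3 = 1/256; R = 4.


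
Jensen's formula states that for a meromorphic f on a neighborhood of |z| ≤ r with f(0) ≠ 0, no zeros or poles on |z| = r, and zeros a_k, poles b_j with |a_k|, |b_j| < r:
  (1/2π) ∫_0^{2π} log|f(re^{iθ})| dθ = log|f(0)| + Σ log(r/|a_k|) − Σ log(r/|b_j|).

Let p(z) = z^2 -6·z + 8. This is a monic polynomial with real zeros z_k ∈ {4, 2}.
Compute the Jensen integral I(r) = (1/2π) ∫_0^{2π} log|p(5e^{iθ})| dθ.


Zeros: 2, 4; r = 5.
Inside |z| < r: 2, 4. Outside (|z| ≥ r): ∅.
p(0) = 8, so log|p(0)| = log(8) = 2.0794.
Apply Jensen: I(r) = log|p(0)| + Σ_k log(r/|z_k|), summed over zeros inside |z| < r.
  log(r/|z_k|) for z_k = 4: log(5/4) = 0.2231
  log(r/|z_k|) for z_k = 2: log(5/2) = 0.9163
Sum over inside zeros: 1.1394.
I(r) = log|p(0)| + (inside sum) = 2.0794 + 1.1394 = 3.2189.
Closed form (all zeros inside, monic): I(r) = n·log(r) = 2·log(5) = 3.2189. ✓

I(r) ≈ 3.2189.


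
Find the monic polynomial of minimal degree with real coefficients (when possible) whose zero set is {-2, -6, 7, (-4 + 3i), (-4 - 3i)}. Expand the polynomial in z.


The polynomial is p(z) = ∏_{α ∈ S} (z − α), where S = {-2, -6, 7, (-4 + 3i), (-4 - 3i)}.
Expanding the product yields: p(z) = z^5 + 9·z^4 -11·z^3 -411·z^2 -1772·z -2100.
Note conjugate pairs combine to real quadratics: (z − (-4+3i))(z − (-4−3i)) = z² + 8z + 25.
The resulting polynomial has degree 5 and real coefficients as required.

p(z) = z^5 + 9·z^4 -11·z^3 -411·z^2 -1772·z -2100.


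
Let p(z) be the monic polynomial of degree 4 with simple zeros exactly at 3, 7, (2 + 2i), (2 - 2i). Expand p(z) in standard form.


The polynomial is p(z) = ∏_{α ∈ S} (z − α), where S = {3, 7, (2 + 2i), (2 - 2i)}.
Expanding the product yields: p(z) = z^4 -14·z^3 + 69·z^2 -164·z + 168.
Note conjugate pairs combine to real quadratics: (z − (2+2i))(z − (2−2i)) = z² − 4z + 8.
The resulting polynomial has degree 4 and real coefficients as required.

p(z) = z^4 -14·z^3 + 69·z^2 -164·z + 168.


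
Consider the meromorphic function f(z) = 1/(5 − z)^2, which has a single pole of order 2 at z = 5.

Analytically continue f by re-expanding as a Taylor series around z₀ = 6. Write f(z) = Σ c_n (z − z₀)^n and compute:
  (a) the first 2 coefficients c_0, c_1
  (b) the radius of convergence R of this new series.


Let w = z − z₀, so z = z₀ + w.
Then 5 − z = 5 − (z₀ + w) = (5 − z₀) − w = -1 − w.
f(z) = 1/(-1 − w)^2 = (1/(-1)^2) · (1 − w/(-1))^{−2}.
By the binomial series (1−u)^{−2} = Σ_{n≥0} C(n+1, 1) u^n for |u|<1, with u = w/(-1):
  c_n = C(n+1, 1) / (-1)^(n+2).
  c_0 = 1/(-1)^2 = 1.
  c_1 = 2/(-1)^3 = -2.
The series is valid for |w/d| < 1, i.e. |z − z₀| < |d|.
Radius of convergence: R = |5 − z₀| = |-1| = 1 (distance from z₀ to the singularity z = 5).

c_0 = 1, c_1 = -2; R = 1.


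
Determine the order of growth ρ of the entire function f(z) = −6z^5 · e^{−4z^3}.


M(r) = max_{|z|=r} |-6|·|z|^5·|e^{−4z^3}| = 6·r^5 · e^{4r^3} (the factors attain their maxima compatibly on |z|=r). Then log M(r) = log 6 + 5·log r + 4r^3, dominated by the last term, so log log M(r) ~ 3·log r. The polynomial factor -6z^5 contributes only a log r term and does not affect the order. ρ = 3.
Therefore ρ = 3.

Order ρ = 3.


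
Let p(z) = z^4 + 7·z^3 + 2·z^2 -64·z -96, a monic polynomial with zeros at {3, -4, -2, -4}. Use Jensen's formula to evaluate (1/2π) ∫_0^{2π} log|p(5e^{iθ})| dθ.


Zeros: -4, -4, -2, 3; r = 5.
Inside |z| < r: -4, -4, -2, 3. Outside (|z| ≥ r): ∅.
p(0) = -96, so log|p(0)| = log(96) = 4.5643.
Apply Jensen: I(r) = log|p(0)| + Σ_k log(r/|z_k|), summed over zeros inside |z| < r.
  log(r/|z_k|) for z_k = 3: log(5/3) = 0.5108
  log(r/|z_k|) for z_k = -4: log(5/4) = 0.2231
  log(r/|z_k|) for z_k = -2: log(5/2) = 0.9163
  log(r/|z_k|) for z_k = -4: log(5/4) = 0.2231
Sum over inside zeros: 1.8734.
I(r) = log|p(0)| + (inside sum) = 4.5643 + 1.8734 = 6.4378.
Closed form (all zeros inside, monic): I(r) = n·log(r) = 4·log(5) = 6.4378. ✓

I(r) ≈ 6.4378.


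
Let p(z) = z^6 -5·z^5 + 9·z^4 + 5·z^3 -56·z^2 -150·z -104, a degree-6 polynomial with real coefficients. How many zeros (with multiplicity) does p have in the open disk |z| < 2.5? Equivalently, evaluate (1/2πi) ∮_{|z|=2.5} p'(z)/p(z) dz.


The zeros of p are: -1, (-1 + 1i), (-1 - 1i), (2 + 3i), (2 - 3i), 4.
Their magnitudes are: 1, 1.414, 1.414, 3.606, 3.606, 4.
Zeros with |z| < R = 2.5: -1, (-1 + 1i), (-1 - 1i).
Count = 3.
By the argument principle, (1/2πi) ∮_{|z|=R} p'(z)/p(z) dz equals exactly this count.

Number of zeros inside |z| < 2.5: 3.


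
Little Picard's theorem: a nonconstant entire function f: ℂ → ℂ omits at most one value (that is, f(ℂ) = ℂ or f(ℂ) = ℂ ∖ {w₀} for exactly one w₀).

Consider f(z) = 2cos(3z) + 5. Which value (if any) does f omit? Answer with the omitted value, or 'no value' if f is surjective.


Little Picard bounds the complement of f(ℂ) to at most one point.
cos is entire and surjective onto ℂ: for every w ∈ ℂ, cos(ζ) = w has a solution ζ ∈ ℂ (e.g., via the complex inverse arccos). With ζ = 3z this gives z = ζ/(3). Then 2·cos(3z) takes every value in 2·ℂ = ℂ, and adding 5 is a bijection of ℂ. So f is surjective and omits no value. (Note: only on the real line is cos bounded by [−1, 1].)

Omitted value: no value.


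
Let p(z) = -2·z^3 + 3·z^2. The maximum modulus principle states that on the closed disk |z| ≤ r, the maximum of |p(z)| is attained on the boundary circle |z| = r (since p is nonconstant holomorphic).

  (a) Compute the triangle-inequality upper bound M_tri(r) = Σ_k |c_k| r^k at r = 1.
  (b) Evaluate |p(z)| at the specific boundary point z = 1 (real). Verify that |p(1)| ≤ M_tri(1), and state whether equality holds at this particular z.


Coefficients: c_0 = 0, c_1 = 0, c_2 = 3, c_3 = -2. Radius r = 1.
Part (a). Triangle bound: M_tri(r) = Σ_k |c_k| r^k
  = |0|·1^0 + |0|·1^1 + |3|·1^2 + |-2|·1^3
  = 0 + 0 + 3 + 2 = 5.
This bounds M(r) := max_{|z|=r} |p(z)| from above; equality holds iff all terms c_k z^k can be made to align in phase at a single z on |z|=r.
Part (b). At z = 1 (real, on the circle |z| = r):
  p(1) = (0)·1^0 + (0)·1^1 + (3)·1^2 + (-2)·1^3 = 1.
  |p(1)| = 1.
Check: |p(1)| = 1 ≤ 5 = M_tri(1). ✓ Equality does not hold at z = 1 (the coefficients have mixed signs, so the terms do not all align in phase there).

M_tri(1) = 5; |p(1)| = 1; equality at z=1: no.


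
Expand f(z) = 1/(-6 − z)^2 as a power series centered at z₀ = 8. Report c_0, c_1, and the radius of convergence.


Let w = z − z₀, so z = z₀ + w.
Then -6 − z = -6 − (z₀ + w) = (-6 − z₀) − w = -14 − w.
f(z) = 1/(-14 − w)^2 = (1/(-14)^2) · (1 − w/(-14))^{−2}.
By the binomial series (1−u)^{−2} = Σ_{n≥0} C(n+1, 1) u^n for |u|<1, with u = w/(-14):
  c_n = C(n+1, 1) / (-14)^(n+2).
  c_0 = 1/(-14)^2 = 1/196.
  c_1 = 2/(-14)^3 = -1/1372.
The series is valid for |w/d| < 1, i.e. |z − z₀| < |d|.
Radius of convergence: R = |-6 − z₀| = |-14| = 14 (distance from z₀ to the singularity z = -6).

c_0 = 1/196, c_1 = -1/1372; R = 14.


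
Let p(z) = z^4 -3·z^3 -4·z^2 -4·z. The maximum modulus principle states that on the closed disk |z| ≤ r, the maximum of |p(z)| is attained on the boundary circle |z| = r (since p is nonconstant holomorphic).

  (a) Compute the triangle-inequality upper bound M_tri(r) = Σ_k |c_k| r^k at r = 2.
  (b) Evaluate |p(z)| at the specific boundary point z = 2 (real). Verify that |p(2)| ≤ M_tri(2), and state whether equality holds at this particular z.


Coefficients: c_0 = 0, c_1 = -4, c_2 = -4, c_3 = -3, c_4 = 1. Radius r = 2.
Part (a). Triangle bound: M_tri(r) = Σ_k |c_k| r^k
  = |0|·2^0 + |-4|·2^1 + |-4|·2^2 + |-3|·2^3 + |1|·2^4
  = 0 + 8 + 16 + 24 + 16 = 64.
This bounds M(r) := max_{|z|=r} |p(z)| from above; equality holds iff all terms c_k z^k can be made to align in phase at a single z on |z|=r.
Part (b). At z = 2 (real, on the circle |z| = r):
  p(2) = (0)·2^0 + (-4)·2^1 + (-4)·2^2 + (-3)·2^3 + (1)·2^4 = -32.
  |p(2)| = 32.
Check: |p(2)| = 32 ≤ 64 = M_tri(2). ✓ Equality does not hold at z = 2 (the coefficients have mixed signs, so the terms do not all align in phase there).

M_tri(2) = 64; |p(2)| = 32; equality at z=2: no.


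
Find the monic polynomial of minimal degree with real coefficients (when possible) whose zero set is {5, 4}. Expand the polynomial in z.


The polynomial is p(z) = ∏_{α ∈ S} (z − α), where S = {5, 4}.
Expanding the product yields: p(z) = z^2 -9·z + 20.
The resulting polynomial has degree 2 and real coefficients as required.

p(z) = z^2 -9·z + 20.


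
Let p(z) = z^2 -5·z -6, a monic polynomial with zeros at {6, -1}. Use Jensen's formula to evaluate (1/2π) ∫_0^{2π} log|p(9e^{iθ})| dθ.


Zeros: -1, 6; r = 9.
Inside |z| < r: -1, 6. Outside (|z| ≥ r): ∅.
p(0) = -6, so log|p(0)| = log(6) = 1.7918.
Apply Jensen: I(r) = log|p(0)| + Σ_k log(r/|z_k|), summed over zeros inside |z| < r.
  log(r/|z_k|) for z_k = 6: log(9/6) = 0.4055
  log(r/|z_k|) for z_k = -1: log(9/1) = 2.1972
Sum over inside zeros: 2.6027.
I(r) = log|p(0)| + (inside sum) = 1.7918 + 2.6027 = 4.3944.
Closed form (all zeros inside, monic): I(r) = n·log(r) = 2·log(9) = 4.3944. ✓

I(r) ≈ 4.3944.


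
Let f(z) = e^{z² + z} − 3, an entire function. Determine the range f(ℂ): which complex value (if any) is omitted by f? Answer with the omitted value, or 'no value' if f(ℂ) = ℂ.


Little Picard bounds the complement of f(ℂ) to at most one point.
The exponent g(z) = z² + z is a nonconstant polynomial, hence surjective onto ℂ. So e^{g(z)} takes every value in {e^w : w ∈ ℂ} = ℂ ∖ {0}. Adding -3 shifts the range to ℂ ∖ {-3}. f omits exactly -3.

Omitted value: -3.


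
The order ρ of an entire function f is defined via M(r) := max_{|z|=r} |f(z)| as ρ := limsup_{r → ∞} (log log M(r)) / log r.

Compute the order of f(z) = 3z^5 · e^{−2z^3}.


M(r) = max_{|z|=r} |3|·|z|^5·|e^{−2z^3}| = 3·r^5 · e^{2r^3} (the factors attain their maxima compatibly on |z|=r). Then log M(r) = log 3 + 5·log r + 2r^3, dominated by the last term, so log log M(r) ~ 3·log r. The polynomial factor 3z^5 contributes only a log r term and does not affect the order. ρ = 3.
Therefore ρ = 3.

Order ρ = 3.


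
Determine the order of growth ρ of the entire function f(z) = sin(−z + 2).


sin(w) is a linear combination of e^{iw} and e^{−iw} (or e^w, e^{−w} in the hyperbolic case), so |sin(w)| ≤ e^{|w|}. With w = −z + 2, |w| ≤ 1|z| + 2 = 1r + 2 on |z| = r, giving M(r) ≤ e^{1r + 2}, so ρ ≤ 1. On a suitable ray (z = it for sin/cos; z = t for sinh/cosh, t real → ∞), |sin(−z + 2)| grows like e^{1|t|}/2, so ρ ≥ 1. Hence ρ = 1.
Therefore ρ = 1.

Order ρ = 1.


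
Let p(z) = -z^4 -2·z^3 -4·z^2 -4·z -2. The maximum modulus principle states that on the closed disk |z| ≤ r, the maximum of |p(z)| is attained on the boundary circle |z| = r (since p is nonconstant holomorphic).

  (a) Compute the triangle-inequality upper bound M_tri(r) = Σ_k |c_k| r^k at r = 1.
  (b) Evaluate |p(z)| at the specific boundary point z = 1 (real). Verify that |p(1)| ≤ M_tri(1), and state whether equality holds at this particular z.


Coefficients: c_0 = -2, c_1 = -4, c_2 = -4, c_3 = -2, c_4 = -1. Radius r = 1.
Part (a). Triangle bound: M_tri(r) = Σ_k |c_k| r^k
  = |-2|·1^0 + |-4|·1^1 + |-4|·1^2 + |-2|·1^3 + |-1|·1^4
  = 2 + 4 + 4 + 2 + 1 = 13.
This bounds M(r) := max_{|z|=r} |p(z)| from above; equality holds iff all terms c_k z^k can be made to align in phase at a single z on |z|=r.
Part (b). At z = 1 (real, on the circle |z| = r):
  p(1) = (-2)·1^0 + (-4)·1^1 + (-4)·1^2 + (-2)·1^3 + (-1)·1^4 = -13.
  |p(1)| = 13.
Since all nonzero coefficients share the same sign, |p(1)| = 13 = M_tri(1); the triangle bound is attained at z = 1, so in fact M(r) = 13.

M_tri(1) = 13; |p(1)| = 13; equality at z=1: yes.


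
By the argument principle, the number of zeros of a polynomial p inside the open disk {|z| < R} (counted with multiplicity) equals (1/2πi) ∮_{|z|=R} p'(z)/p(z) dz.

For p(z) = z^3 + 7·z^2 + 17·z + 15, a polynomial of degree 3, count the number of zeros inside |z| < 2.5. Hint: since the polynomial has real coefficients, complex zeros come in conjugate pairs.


The zeros of p are: -3, (-2 + 1i), (-2 - 1i).
Their magnitudes are: 3, 2.236, 2.236.
Zeros with |z| < R = 2.5: (-2 + 1i), (-2 - 1i).
Count = 2.
By the argument principle, (1/2πi) ∮_{|z|=R} p'(z)/p(z) dz equals exactly this count.

Number of zeros inside |z| < 2.5: 2.


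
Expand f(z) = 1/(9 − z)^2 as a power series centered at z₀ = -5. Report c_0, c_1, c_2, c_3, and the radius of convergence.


Let w = z − z₀, so z = z₀ + w.
Then 9 − z = 9 − (z₀ + w) = (9 − z₀) − w = 14 − w.
f(z) = 1/(14 − w)^2 = (1/(14)^2) · (1 − w/(14))^{−2}.
By the binomial series (1−u)^{−2} = Σ_{n≥0} C(n+1, 1) u^n for |u|<1, with u = w/(14):
  c_n = C(n+1, 1) / (14)^(n+2).
  c_0 = 1/(14)^2 = 1/196.
  c_1 = 2/(14)^3 = 1/1372.
  c_2 = 3/(14)^4 = 3/38416.
  c_3 = 4/(14)^5 = 1/134456.
The series is valid for |w/d| < 1, i.e. |z − z₀| < |d|.
Radius of convergence: R = |9 − z₀| = |14| = 14 (distance from z₀ to the singularity z = 9).

c_0 = 1/196, c_1 = 1/1372, c_2 = 3/38416, c_3 = 1/134456; R = 14.


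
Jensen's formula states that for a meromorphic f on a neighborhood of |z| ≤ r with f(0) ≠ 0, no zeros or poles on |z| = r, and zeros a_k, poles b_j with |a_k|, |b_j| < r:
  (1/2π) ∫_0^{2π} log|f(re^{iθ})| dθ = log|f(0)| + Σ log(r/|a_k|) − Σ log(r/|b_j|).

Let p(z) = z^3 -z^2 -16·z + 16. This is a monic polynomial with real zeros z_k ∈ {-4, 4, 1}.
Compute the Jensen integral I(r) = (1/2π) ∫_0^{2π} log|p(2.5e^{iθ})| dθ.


Zeros: -4, 1, 4; r = 2.5.
Inside |z| < r: 1. Outside (|z| ≥ r): -4, 4.
p(0) = 16, so log|p(0)| = log(16) = 2.7726.
Apply Jensen: I(r) = log|p(0)| + Σ_k log(r/|z_k|), summed over zeros inside |z| < r.
  log(r/|z_k|) for z_k = 1: log(2.5/1) = 0.9163
  Outside zeros (-4, 4) contribute nothing to the Jensen sum.
Sum over inside zeros: 0.9163.
I(r) = log|p(0)| + (inside sum) = 2.7726 + 0.9163 = 3.6889.
Note: since some zeros are outside |z| ≤ r, the simplified n·log(r) form does NOT apply — only the inside zeros contribute.

I(r) ≈ 3.6889.


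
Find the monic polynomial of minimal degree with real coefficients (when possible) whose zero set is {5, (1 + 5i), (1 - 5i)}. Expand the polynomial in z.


The polynomial is p(z) = ∏_{α ∈ S} (z − α), where S = {5, (1 + 5i), (1 - 5i)}.
Expanding the product yields: p(z) = z^3 -7·z^2 + 36·z -130.
Note conjugate pairs combine to real quadratics: (z − (1+5i))(z − (1−5i)) = z² − 2z + 26.
The resulting polynomial has degree 3 and real coefficients as required.

p(z) = z^3 -7·z^2 + 36·z -130.


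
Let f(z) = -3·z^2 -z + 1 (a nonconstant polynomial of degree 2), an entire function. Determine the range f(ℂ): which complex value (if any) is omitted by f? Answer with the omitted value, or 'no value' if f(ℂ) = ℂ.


Little Picard bounds the complement of f(ℂ) to at most one point.
For every w ∈ ℂ, the equation p(z) − w = 0 is a nonconstant polynomial in z and hence has at least one root by the fundamental theorem of algebra. So p is surjective onto ℂ, omitting no value.

Omitted value: no value.


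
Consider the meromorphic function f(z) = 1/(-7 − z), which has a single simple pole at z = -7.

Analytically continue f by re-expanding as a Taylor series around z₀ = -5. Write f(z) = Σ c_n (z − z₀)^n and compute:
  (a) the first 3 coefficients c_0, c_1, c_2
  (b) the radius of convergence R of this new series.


Let w = z − z₀, so z = z₀ + w.
Then -7 − z = -7 − (z₀ + w) = (-7 − z₀) − w = -2 − w.
f(z) = 1/(-2 − w) = (1/(-2)) · 1/(1 − w/(-2)) = Σ_{n≥0} w^n / (-2)^(n+1).
So c_n = 1/(-2)^(n+1):
  c_0 = 1/(-2)^1 = -1/2.
  c_1 = 1/(-2)^2 = 1/4.
  c_2 = 1/(-2)^3 = -1/8.
The series is valid for |w/d| < 1, i.e. |z − z₀| < |d|.
Radius of convergence: R = |-7 − z₀| = |-2| = 2 (distance from z₀ to the singularity z = -7).

c_0 = -1/2, c_1 = 1/4, c_2 = -1/8; R = 2.


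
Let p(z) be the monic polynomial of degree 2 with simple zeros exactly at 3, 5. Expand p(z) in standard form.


The polynomial is p(z) = ∏_{α ∈ S} (z − α), where S = {3, 5}.
Expanding the product yields: p(z) = z^2 -8·z + 15.
The resulting polynomial has degree 2 and real coefficients as required.

p(z) = z^2 -8·z + 15.


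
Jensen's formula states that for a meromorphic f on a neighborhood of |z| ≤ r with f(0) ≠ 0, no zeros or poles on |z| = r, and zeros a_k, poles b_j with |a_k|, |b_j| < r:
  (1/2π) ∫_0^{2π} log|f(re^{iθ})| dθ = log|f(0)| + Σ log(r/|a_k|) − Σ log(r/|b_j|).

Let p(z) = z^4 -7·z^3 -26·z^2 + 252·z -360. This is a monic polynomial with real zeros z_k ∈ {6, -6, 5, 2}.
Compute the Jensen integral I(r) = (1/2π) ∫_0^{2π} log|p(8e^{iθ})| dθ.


Zeros: -6, 2, 5, 6; r = 8.
Inside |z| < r: -6, 2, 5, 6. Outside (|z| ≥ r): ∅.
p(0) = -360, so log|p(0)| = log(360) = 5.8861.
Apply Jensen: I(r) = log|p(0)| + Σ_k log(r/|z_k|), summed over zeros inside |z| < r.
  log(r/|z_k|) for z_k = 6: log(8/6) = 0.2877
  log(r/|z_k|) for z_k = -6: log(8/6) = 0.2877
  log(r/|z_k|) for z_k = 5: log(8/5) = 0.4700
  log(r/|z_k|) for z_k = 2: log(8/2) = 1.3863
Sum over inside zeros: 2.4317.
I(r) = log|p(0)| + (inside sum) = 5.8861 + 2.4317 = 8.3178.
Closed form (all zeros inside, monic): I(r) = n·log(r) = 4·log(8) = 8.3178. ✓

I(r) ≈ 8.3178.


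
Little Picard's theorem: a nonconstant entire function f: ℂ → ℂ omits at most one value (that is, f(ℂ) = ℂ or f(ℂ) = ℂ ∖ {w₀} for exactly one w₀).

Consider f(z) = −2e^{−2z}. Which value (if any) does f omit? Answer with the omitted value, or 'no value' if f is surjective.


Little Picard bounds the complement of f(ℂ) to at most one point.
e^{−2z} is never zero on ℂ, so -2·e^{−2z} takes every value in ℂ ∖ {0}. Adding 0 shifts the range to ℂ ∖ {0}. Thus f omits exactly the value 0.

Omitted value: 0.


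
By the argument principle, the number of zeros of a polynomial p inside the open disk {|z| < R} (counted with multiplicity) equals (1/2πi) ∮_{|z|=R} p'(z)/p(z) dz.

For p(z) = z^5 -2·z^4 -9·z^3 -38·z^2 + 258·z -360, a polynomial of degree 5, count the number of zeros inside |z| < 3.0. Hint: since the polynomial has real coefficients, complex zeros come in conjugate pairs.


The zeros of p are: (2 + 1i), (2 - 1i), (-3 + 3i), (-3 - 3i), 4.
Their magnitudes are: 2.236, 2.236, 4.243, 4.243, 4.
Zeros with |z| < R = 3.0: (2 + 1i), (2 - 1i).
Count = 2.
By the argument principle, (1/2πi) ∮_{|z|=R} p'(z)/p(z) dz equals exactly this count.

Number of zeros inside |z| < 3.0: 2.


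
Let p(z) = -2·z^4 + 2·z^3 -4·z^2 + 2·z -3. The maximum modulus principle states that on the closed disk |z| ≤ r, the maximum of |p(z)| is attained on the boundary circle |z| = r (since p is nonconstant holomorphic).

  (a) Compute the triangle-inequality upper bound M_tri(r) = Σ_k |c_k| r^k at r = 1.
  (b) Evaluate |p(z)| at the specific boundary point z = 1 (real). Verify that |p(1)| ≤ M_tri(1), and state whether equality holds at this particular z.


Coefficients: c_0 = -3, c_1 = 2, c_2 = -4, c_3 = 2, c_4 = -2. Radius r = 1.
Part (a). Triangle bound: M_tri(r) = Σ_k |c_k| r^k
  = |-3|·1^0 + |2|·1^1 + |-4|·1^2 + |2|·1^3 + |-2|·1^4
  = 3 + 2 + 4 + 2 + 2 = 13.
This bounds M(r) := max_{|z|=r} |p(z)| from above; equality holds iff all terms c_k z^k can be made to align in phase at a single z on |z|=r.
Part (b). At z = 1 (real, on the circle |z| = r):
  p(1) = (-3)·1^0 + (2)·1^1 + (-4)·1^2 + (2)·1^3 + (-2)·1^4 = -5.
  |p(1)| = 5.
Check: |p(1)| = 5 ≤ 13 = M_tri(1). ✓ Equality does not hold at z = 1 (the coefficients have mixed signs, so the terms do not all align in phase there).

M_tri(1) = 13; |p(1)| = 5; equality at z=1: no.


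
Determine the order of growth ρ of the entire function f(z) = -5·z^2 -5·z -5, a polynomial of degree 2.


|f(z)| ≤ Σ|c_k|·r^k = O(r^2) as r → ∞. Polynomial growth is O(e^{r^ε}) for every ε > 0 (since r^2/e^{r^ε} → 0), so ρ ≤ ε for all ε > 0, i.e. ρ = 0. Every nonconstant polynomial has order 0.
Therefore ρ = 0.

Order ρ = 0.


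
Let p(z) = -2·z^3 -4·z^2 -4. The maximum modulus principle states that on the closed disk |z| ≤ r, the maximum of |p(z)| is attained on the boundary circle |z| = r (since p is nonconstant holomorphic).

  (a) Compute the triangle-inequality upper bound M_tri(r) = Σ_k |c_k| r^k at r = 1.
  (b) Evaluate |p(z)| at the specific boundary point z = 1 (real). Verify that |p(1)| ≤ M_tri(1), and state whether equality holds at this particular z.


Coefficients: c_0 = -4, c_1 = 0, c_2 = -4, c_3 = -2. Radius r = 1.
Part (a). Triangle bound: M_tri(r) = Σ_k |c_k| r^k
  = |-4|·1^0 + |0|·1^1 + |-4|·1^2 + |-2|·1^3
  = 4 + 0 + 4 + 2 = 10.
This bounds M(r) := max_{|z|=r} |p(z)| from above; equality holds iff all terms c_k z^k can be made to align in phase at a single z on |z|=r.
Part (b). At z = 1 (real, on the circle |z| = r):
  p(1) = (-4)·1^0 + (0)·1^1 + (-4)·1^2 + (-2)·1^3 = -10.
  |p(1)| = 10.
Since all nonzero coefficients share the same sign, |p(1)| = 10 = M_tri(1); the triangle bound is attained at z = 1, so in fact M(r) = 10.

M_tri(1) = 10; |p(1)| = 10; equality at z=1: yes.


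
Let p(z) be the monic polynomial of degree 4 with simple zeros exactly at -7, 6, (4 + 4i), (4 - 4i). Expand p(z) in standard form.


The polynomial is p(z) = ∏_{α ∈ S} (z − α), where S = {-7, 6, (4 + 4i), (4 - 4i)}.
Expanding the product yields: p(z) = z^4 -7·z^3 -18·z^2 + 368·z -1344.
Note conjugate pairs combine to real quadratics: (z − (4+4i))(z − (4−4i)) = z² − 8z + 32.
The resulting polynomial has degree 4 and real coefficients as required.

p(z) = z^4 -7·z^3 -18·z^2 + 368·z -1344.


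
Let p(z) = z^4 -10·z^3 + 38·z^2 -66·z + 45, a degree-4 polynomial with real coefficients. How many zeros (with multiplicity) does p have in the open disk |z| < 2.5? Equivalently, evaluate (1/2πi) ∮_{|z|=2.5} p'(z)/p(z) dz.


The zeros of p are: (2 + 1i), (2 - 1i), 3, 3.
Their magnitudes are: 2.236, 2.236, 3, 3.
Zeros with |z| < R = 2.5: (2 + 1i), (2 - 1i).
Count = 2.
By the argument principle, (1/2πi) ∮_{|z|=R} p'(z)/p(z) dz equals exactly this count.

Number of zeros inside |z| < 2.5: 2.


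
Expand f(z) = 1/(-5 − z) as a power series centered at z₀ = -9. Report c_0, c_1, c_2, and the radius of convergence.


Let w = z − z₀, so z = z₀ + w.
Then -5 − z = -5 − (z₀ + w) = (-5 − z₀) − w = 4 − w.
f(z) = 1/(4 − w) = (1/(4)) · 1/(1 − w/(4)) = Σ_{n≥0} w^n / (4)^(n+1).
So c_n = 1/(4)^(n+1):
  c_0 = 1/(4)^1 = 1/4.
  c_1 = 1/(4)^2 = 1/16.
  c_2 = 1/(4)^3 = 1/64.
The series is valid for |w/d| < 1, i.e. |z − z₀| < |d|.
Radius of convergence: R = |-5 − z₀| = |4| = 4 (distance from z₀ to the singularity z = -5).

c_0 = 1/4, c_1 = 1/16, c_2 = 1/64; R = 4.


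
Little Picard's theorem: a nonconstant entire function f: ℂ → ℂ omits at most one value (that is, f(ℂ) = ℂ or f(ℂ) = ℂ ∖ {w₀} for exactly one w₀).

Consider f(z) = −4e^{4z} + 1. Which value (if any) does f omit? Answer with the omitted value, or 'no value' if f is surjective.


Little Picard bounds the complement of f(ℂ) to at most one point.
e^{4z} is never zero on ℂ, so -4·e^{4z} takes every value in ℂ ∖ {0}. Adding 1 shifts the range to ℂ ∖ {1}. Thus f omits exactly the value 1.

Omitted value: 1.


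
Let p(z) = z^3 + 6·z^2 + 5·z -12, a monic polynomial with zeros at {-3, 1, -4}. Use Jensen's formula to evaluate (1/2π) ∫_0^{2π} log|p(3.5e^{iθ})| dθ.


Zeros: -4, -3, 1; r = 3.5.
Inside |z| < r: -3, 1. Outside (|z| ≥ r): -4.
p(0) = -12, so log|p(0)| = log(12) = 2.4849.
Apply Jensen: I(r) = log|p(0)| + Σ_k log(r/|z_k|), summed over zeros inside |z| < r.
  log(r/|z_k|) for z_k = -3: log(3.5/3) = 0.1542
  log(r/|z_k|) for z_k = 1: log(3.5/1) = 1.2528
  Outside zeros (-4) contribute nothing to the Jensen sum.
Sum over inside zeros: 1.4069.
I(r) = log|p(0)| + (inside sum) = 2.4849 + 1.4069 = 3.8918.
Note: since some zeros are outside |z| ≤ r, the simplified n·log(r) form does NOT apply — only the inside zeros contribute.

I(r) ≈ 3.8918.


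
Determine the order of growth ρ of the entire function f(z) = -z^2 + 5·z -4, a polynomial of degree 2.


|f(z)| ≤ Σ|c_k|·r^k = O(r^2) as r → ∞. Polynomial growth is O(e^{r^ε}) for every ε > 0 (since r^2/e^{r^ε} → 0), so ρ ≤ ε for all ε > 0, i.e. ρ = 0. Every nonconstant polynomial has order 0.
Therefore ρ = 0.

Order ρ = 0.


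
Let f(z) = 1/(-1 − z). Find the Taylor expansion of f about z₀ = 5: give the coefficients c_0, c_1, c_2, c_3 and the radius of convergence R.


Let w = z − z₀, so z = z₀ + w.
Then -1 − z = -1 − (z₀ + w) = (-1 − z₀) − w = -6 − w.
f(z) = 1/(-6 − w) = (1/(-6)) · 1/(1 − w/(-6)) = Σ_{n≥0} w^n / (-6)^(n+1).
So c_n = 1/(-6)^(n+1):
  c_0 = 1/(-6)^1 = -1/6.
  c_1 = 1/(-6)^2 = 1/36.
  c_2 = 1/(-6)^3 = -1/216.
  c_3 = 1/(-6)^4 = 1/1296.
The series is valid for |w/d| < 1, i.e. |z − z₀| < |d|.
Radius of convergence: R = |-1 − z₀| = |-6| = 6 (distance from z₀ to the singularity z = -1).

c_0 = -1/6, c_1 = 1/36, c_2 = -1/216, c_3 = 1/1296; R = 6.


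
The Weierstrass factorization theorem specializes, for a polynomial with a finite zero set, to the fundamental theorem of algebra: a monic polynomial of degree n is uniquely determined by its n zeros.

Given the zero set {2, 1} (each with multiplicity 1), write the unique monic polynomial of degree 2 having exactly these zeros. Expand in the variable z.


The polynomial is p(z) = ∏_{α ∈ S} (z − α), where S = {2, 1}.
Expanding the product yields: p(z) = z^2 -3·z + 2.
The resulting polynomial has degree 2 and real coefficients as required.

p(z) = z^2 -3·z + 2.


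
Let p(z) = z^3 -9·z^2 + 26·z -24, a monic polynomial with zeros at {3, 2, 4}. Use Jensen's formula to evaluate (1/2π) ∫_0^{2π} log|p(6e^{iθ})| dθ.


Zeros: 2, 3, 4; r = 6.
Inside |z| < r: 2, 3, 4. Outside (|z| ≥ r): ∅.
p(0) = -24, so log|p(0)| = log(24) = 3.1781.
Apply Jensen: I(r) = log|p(0)| + Σ_k log(r/|z_k|), summed over zeros inside |z| < r.
  log(r/|z_k|) for z_k = 3: log(6/3) = 0.6931
  log(r/|z_k|) for z_k = 2: log(6/2) = 1.0986
  log(r/|z_k|) for z_k = 4: log(6/4) = 0.4055
Sum over inside zeros: 2.1972.
I(r) = log|p(0)| + (inside sum) = 3.1781 + 2.1972 = 5.3753.
Closed form (all zeros inside, monic): I(r) = n·log(r) = 3·log(6) = 5.3753. ✓

I(r) ≈ 5.3753.


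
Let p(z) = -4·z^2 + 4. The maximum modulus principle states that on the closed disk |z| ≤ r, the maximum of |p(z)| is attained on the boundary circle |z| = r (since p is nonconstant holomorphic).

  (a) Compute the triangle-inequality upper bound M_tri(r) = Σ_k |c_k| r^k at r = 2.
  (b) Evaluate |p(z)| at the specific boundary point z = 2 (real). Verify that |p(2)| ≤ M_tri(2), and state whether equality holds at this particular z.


Coefficients: c_0 = 4, c_1 = 0, c_2 = -4. Radius r = 2.
Part (a). Triangle bound: M_tri(r) = Σ_k |c_k| r^k
  = |4|·2^0 + |0|·2^1 + |-4|·2^2
  = 4 + 0 + 16 = 20.
This bounds M(r) := max_{|z|=r} |p(z)| from above; equality holds iff all terms c_k z^k can be made to align in phase at a single z on |z|=r.
Part (b). At z = 2 (real, on the circle |z| = r):
  p(2) = (4)·2^0 + (0)·2^1 + (-4)·2^2 = -12.
  |p(2)| = 12.
Check: |p(2)| = 12 ≤ 20 = M_tri(2). ✓ Equality does not hold at z = 2 (the coefficients have mixed signs, so the terms do not all align in phase there).

M_tri(2) = 20; |p(2)| = 12; equality at z=2: no.


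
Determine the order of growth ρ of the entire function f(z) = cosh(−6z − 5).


cosh(w) is a linear combination of e^{iw} and e^{−iw} (or e^w, e^{−w} in the hyperbolic case), so |cosh(w)| ≤ e^{|w|}. With w = −6z − 5, |w| ≤ 6|z| + 5 = 6r + 5 on |z| = r, giving M(r) ≤ e^{6r + 5}, so ρ ≤ 1. On a suitable ray (z = it for sin/cos; z = t for sinh/cosh, t real → ∞), |cosh(−6z − 5)| grows like e^{6|t|}/2, so ρ ≥ 1. Hence ρ = 1.
Therefore ρ = 1.

Order ρ = 1.


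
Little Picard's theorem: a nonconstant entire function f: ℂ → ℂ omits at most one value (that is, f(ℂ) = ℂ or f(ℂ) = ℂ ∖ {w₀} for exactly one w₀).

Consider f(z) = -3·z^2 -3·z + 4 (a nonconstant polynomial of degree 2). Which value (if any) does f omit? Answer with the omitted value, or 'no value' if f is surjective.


Little Picard bounds the complement of f(ℂ) to at most one point.
For every w ∈ ℂ, the equation p(z) − w = 0 is a nonconstant polynomial in z and hence has at least one root by the fundamental theorem of algebra. So p is surjective onto ℂ, omitting no value.

Omitted value: no value.


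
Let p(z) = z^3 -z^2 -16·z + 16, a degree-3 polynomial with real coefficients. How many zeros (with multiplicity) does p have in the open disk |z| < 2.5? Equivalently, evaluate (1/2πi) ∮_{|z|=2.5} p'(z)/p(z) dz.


The zeros of p are: 4, 1, -4.
Their magnitudes are: 4, 1, 4.
Zeros with |z| < R = 2.5: 1.
Count = 1.
By the argument principle, (1/2πi) ∮_{|z|=R} p'(z)/p(z) dz equals exactly this count.

Number of zeros inside |z| < 2.5: 1.


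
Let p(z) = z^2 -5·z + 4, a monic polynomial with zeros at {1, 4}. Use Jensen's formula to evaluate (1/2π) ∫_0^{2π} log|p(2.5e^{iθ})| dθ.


Zeros: 1, 4; r = 2.5.
Inside |z| < r: 1. Outside (|z| ≥ r): 4.
p(0) = 4, so log|p(0)| = log(4) = 1.3863.
Apply Jensen: I(r) = log|p(0)| + Σ_k log(r/|z_k|), summed over zeros inside |z| < r.
  log(r/|z_k|) for z_k = 1: log(2.5/1) = 0.9163
  Outside zeros (4) contribute nothing to the Jensen sum.
Sum over inside zeros: 0.9163.
I(r) = log|p(0)| + (inside sum) = 1.3863 + 0.9163 = 2.3026.
Note: since some zeros are outside |z| ≤ r, the simplified n·log(r) form does NOT apply — only the inside zeros contribute.

I(r) ≈ 2.3026.


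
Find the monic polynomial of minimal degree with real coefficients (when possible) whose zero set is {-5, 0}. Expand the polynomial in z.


The polynomial is p(z) = ∏_{α ∈ S} (z − α), where S = {-5, 0}.
Expanding the product yields: p(z) = z^2 + 5·z.
The resulting polynomial has degree 2 and real coefficients as required.

p(z) = z^2 + 5·z.


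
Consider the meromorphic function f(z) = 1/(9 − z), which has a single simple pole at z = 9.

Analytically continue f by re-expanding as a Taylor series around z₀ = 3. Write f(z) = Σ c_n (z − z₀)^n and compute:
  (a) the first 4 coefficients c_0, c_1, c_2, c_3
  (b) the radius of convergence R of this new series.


Let w = z − z₀, so z = z₀ + w.
Then 9 − z = 9 − (z₀ + w) = (9 − z₀) − w = 6 − w.
f(z) = 1/(6 − w) = (1/(6)) · 1/(1 − w/(6)) = Σ_{n≥0} w^n / (6)^(n+1).
So c_n = 1/(6)^(n+1):
  c_0 = 1/(6)^1 = 1/6.
  c_1 = 1/(6)^2 = 1/36.
  c_2 = 1/(6)^3 = 1/216.
  c_3 = 1/(6)^4 = 1/1296.
The series is valid for |w/d| < 1, i.e. |z − z₀| < |d|.
Radius of convergence: R = |9 − z₀| = |6| = 6 (distance from z₀ to the singularity z = 9).

c_0 = 1/6, c_1 = 1/36, c_2 = 1/216, c_3 = 1/1296; R = 6.


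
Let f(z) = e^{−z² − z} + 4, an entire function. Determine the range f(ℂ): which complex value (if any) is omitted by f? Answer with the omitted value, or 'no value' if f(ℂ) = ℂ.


Little Picard bounds the complement of f(ℂ) to at most one point.
The exponent g(z) = −z² − z is a nonconstant polynomial, hence surjective onto ℂ. So e^{g(z)} takes every value in {e^w : w ∈ ℂ} = ℂ ∖ {0}. Adding 4 shifts the range to ℂ ∖ {4}. f omits exactly 4.

Omitted value: 4.


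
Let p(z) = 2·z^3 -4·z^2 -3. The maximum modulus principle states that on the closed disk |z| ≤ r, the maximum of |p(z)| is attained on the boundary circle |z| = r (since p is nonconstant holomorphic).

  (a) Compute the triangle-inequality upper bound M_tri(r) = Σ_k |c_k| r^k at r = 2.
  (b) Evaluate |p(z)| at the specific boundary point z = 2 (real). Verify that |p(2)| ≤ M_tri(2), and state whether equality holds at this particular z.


Coefficients: c_0 = -3, c_1 = 0, c_2 = -4, c_3 = 2. Radius r = 2.
Part (a). Triangle bound: M_tri(r) = Σ_k |c_k| r^k
  = |-3|·2^0 + |0|·2^1 + |-4|·2^2 + |2|·2^3
  = 3 + 0 + 16 + 16 = 35.
This bounds M(r) := max_{|z|=r} |p(z)| from above; equality holds iff all terms c_k z^k can be made to align in phase at a single z on |z|=r.
Part (b). At z = 2 (real, on the circle |z| = r):
  p(2) = (-3)·2^0 + (0)·2^1 + (-4)·2^2 + (2)·2^3 = -3.
  |p(2)| = 3.
Check: |p(2)| = 3 ≤ 35 = M_tri(2). ✓ Equality does not hold at z = 2 (the coefficients have mixed signs, so the terms do not all align in phase there).

M_tri(2) = 35; |p(2)| = 3; equality at z=2: no.


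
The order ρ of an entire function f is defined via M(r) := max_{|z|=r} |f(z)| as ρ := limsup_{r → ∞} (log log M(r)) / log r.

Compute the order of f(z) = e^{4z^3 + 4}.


|e^{4z^3 + 4}| = e^{Re(4·z^3) + 4} ≤ e^{4|z|^3 + 4} = e^{4r^3 + 4} on |z| = r, so ρ ≤ 3. Choosing z on |z|=r so that 4·z^3 is real positive (always possible by picking arg z appropriately) gives |f(z)| = e^{4r^3 + 4}, matching the bound. The additive constant 4 does not affect log log M(r) ~ 3·log r. Hence ρ = 3.
Therefore ρ = 3.

Order ρ = 3.


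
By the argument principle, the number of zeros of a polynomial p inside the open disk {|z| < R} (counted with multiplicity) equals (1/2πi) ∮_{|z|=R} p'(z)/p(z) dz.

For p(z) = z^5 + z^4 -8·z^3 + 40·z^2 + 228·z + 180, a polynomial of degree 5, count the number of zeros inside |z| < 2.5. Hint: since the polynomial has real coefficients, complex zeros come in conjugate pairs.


The zeros of p are: (-3 + 1i), (-3 - 1i), -1, (3 + 3i), (3 - 3i).
Their magnitudes are: 3.162, 3.162, 1, 4.243, 4.243.
Zeros with |z| < R = 2.5: -1.
Count = 1.
By the argument principle, (1/2πi) ∮_{|z|=R} p'(z)/p(z) dz equals exactly this count.

Number of zeros inside |z| < 2.5: 1.


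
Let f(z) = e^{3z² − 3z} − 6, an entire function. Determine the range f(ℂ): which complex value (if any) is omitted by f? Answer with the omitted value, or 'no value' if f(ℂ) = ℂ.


Little Picard bounds the complement of f(ℂ) to at most one point.
The exponent g(z) = 3z² − 3z is a nonconstant polynomial, hence surjective onto ℂ. So e^{g(z)} takes every value in {e^w : w ∈ ℂ} = ℂ ∖ {0}. Adding -6 shifts the range to ℂ ∖ {-6}. f omits exactly -6.

Omitted value: -6.


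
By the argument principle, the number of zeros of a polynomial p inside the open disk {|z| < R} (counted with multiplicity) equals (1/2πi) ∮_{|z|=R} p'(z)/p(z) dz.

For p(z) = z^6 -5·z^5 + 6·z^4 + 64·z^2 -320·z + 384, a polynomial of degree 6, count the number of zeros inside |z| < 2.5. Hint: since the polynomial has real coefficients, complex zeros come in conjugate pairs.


The zeros of p are: 3, (2 + 2i), (2 - 2i), (-2 + 2i), (-2 - 2i), 2.
Their magnitudes are: 3, 2.828, 2.828, 2.828, 2.828, 2.
Zeros with |z| < R = 2.5: 2.
Count = 1.
By the argument principle, (1/2πi) ∮_{|z|=R} p'(z)/p(z) dz equals exactly this count.

Number of zeros inside |z| < 2.5: 1.


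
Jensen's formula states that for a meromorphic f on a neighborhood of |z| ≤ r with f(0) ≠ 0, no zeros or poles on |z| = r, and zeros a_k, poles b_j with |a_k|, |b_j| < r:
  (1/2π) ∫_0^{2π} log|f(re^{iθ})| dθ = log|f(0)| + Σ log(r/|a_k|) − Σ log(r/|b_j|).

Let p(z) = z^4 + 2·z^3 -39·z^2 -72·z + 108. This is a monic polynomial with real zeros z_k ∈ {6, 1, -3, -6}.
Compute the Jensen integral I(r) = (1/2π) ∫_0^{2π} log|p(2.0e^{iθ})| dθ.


Zeros: -6, -3, 1, 6; r = 2.0.
Inside |z| < r: 1. Outside (|z| ≥ r): -6, -3, 6.
p(0) = 108, so log|p(0)| = log(108) = 4.6821.
Apply Jensen: I(r) = log|p(0)| + Σ_k log(r/|z_k|), summed over zeros inside |z| < r.
  log(r/|z_k|) for z_k = 1: log(2.0/1) = 0.6931
  Outside zeros (-6, -3, 6) contribute nothing to the Jensen sum.
Sum over inside zeros: 0.6931.
I(r) = log|p(0)| + (inside sum) = 4.6821 + 0.6931 = 5.3753.
Note: since some zeros are outside |z| ≤ r, the simplified n·log(r) form does NOT apply — only the inside zeros contribute.

I(r) ≈ 5.3753.


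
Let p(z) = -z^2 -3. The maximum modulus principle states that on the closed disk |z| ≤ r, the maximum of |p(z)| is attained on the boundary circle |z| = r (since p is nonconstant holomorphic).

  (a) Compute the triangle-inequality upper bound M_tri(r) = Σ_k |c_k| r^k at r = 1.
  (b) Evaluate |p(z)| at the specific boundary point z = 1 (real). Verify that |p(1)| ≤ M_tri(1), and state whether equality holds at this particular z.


Coefficients: c_0 = -3, c_1 = 0, c_2 = -1. Radius r = 1.
Part (a). Triangle bound: M_tri(r) = Σ_k |c_k| r^k
  = |-3|·1^0 + |0|·1^1 + |-1|·1^2
  = 3 + 0 + 1 = 4.
This bounds M(r) := max_{|z|=r} |p(z)| from above; equality holds iff all terms c_k z^k can be made to align in phase at a single z on |z|=r.
Part (b). At z = 1 (real, on the circle |z| = r):
  p(1) = (-3)·1^0 + (0)·1^1 + (-1)·1^2 = -4.
  |p(1)| = 4.
Since all nonzero coefficients share the same sign, |p(1)| = 4 = M_tri(1); the triangle bound is attained at z = 1, so in fact M(r) = 4.

M_tri(1) = 4; |p(1)| = 4; equality at z=1: yes.
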